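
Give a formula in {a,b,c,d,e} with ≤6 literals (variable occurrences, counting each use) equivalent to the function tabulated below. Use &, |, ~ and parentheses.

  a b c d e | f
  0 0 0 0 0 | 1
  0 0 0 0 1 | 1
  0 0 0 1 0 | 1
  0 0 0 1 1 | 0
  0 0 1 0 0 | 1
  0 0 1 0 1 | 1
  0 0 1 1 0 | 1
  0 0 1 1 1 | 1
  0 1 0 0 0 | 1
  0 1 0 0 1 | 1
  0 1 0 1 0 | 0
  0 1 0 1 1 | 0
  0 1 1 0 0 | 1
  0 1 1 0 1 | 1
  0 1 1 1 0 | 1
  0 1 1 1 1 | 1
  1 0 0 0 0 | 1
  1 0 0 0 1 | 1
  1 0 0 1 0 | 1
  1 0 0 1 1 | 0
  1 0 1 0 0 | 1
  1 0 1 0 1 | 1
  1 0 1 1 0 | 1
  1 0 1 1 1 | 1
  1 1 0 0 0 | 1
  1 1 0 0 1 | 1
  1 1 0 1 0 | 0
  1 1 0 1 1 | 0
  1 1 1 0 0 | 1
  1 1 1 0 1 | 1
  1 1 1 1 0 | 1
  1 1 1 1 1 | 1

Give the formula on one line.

  ~e = 10101010101010101010101010101010
  ~b = 11111111000000001111111100000000
  (~e & ~b) = 10101010000000001010101000000000
  ~d = 11001100110011001100110011001100
  (~d | c) = 11001111110011111100111111001111
  ((~e & ~b) | (~d | c)) = 11101111110011111110111111001111

((~e & ~b) | (~d | c))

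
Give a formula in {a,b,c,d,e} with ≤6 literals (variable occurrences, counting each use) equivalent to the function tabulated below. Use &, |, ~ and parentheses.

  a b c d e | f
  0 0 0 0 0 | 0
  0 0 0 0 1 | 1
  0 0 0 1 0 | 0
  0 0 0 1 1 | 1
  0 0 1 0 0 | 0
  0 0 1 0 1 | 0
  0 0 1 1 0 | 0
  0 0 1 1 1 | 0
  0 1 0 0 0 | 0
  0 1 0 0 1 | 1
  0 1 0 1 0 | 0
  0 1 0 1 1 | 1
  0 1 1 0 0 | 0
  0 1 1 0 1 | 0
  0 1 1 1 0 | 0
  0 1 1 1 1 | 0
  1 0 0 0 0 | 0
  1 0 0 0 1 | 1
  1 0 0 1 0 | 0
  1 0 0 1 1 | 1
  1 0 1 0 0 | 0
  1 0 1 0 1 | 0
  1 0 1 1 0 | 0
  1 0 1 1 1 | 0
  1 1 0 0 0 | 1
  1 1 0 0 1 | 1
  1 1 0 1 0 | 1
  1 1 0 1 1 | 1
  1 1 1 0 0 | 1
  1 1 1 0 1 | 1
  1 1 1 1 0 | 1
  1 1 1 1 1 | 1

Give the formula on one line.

  (b & a) = 00000000000000000000000011111111
  ~c = 11110000111100001111000011110000
  (~c & e) = 01010000010100000101000001010000
  ((b & a) | (~c & e)) = 01010000010100000101000011111111

((b & a) | (~c & e))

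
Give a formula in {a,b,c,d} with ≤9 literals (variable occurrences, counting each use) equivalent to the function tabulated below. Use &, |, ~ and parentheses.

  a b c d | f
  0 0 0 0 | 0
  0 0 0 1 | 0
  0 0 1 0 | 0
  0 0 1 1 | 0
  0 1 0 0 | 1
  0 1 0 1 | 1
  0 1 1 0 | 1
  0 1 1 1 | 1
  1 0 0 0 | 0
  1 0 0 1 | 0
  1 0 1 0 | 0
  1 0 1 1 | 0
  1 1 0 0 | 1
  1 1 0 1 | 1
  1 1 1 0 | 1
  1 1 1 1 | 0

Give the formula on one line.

(b & (((a & ~d) & b) | (~c | ~a)))

  ~d = 1010101010101010
  (a & ~d) = 0000000010101010
  ((a & ~d) & b) = 0000000000001010
  ~c = 1100110011001100
  ~a = 1111111100000000
  (~c | ~a) = 1111111111001100
  (((a & ~d) & b) | (~c | ~a)) = 1111111111001110
  (b & (((a & ~d) & b) | (~c | ~a))) = 0000111100001110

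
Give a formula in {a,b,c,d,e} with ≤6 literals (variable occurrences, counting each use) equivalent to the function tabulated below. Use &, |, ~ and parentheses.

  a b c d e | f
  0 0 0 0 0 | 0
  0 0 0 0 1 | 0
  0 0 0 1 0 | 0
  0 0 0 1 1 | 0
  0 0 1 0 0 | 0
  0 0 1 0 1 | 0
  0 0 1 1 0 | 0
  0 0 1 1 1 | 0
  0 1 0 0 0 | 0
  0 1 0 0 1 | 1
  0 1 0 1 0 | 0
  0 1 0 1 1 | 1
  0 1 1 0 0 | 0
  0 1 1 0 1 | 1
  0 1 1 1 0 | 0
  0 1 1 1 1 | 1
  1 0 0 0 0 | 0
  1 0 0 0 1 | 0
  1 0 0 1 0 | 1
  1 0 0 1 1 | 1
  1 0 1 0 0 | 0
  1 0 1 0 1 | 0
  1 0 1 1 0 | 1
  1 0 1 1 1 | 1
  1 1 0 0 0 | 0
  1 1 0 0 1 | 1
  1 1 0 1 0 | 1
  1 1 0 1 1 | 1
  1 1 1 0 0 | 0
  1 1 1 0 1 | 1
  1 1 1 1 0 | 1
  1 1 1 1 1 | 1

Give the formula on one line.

  (a & d) = 00000000000000000011001100110011
  (b & e) = 00000000010101010000000001010101
  ((a & d) | (b & e)) = 00000000010101010011001101110111

((a & d) | (b & e))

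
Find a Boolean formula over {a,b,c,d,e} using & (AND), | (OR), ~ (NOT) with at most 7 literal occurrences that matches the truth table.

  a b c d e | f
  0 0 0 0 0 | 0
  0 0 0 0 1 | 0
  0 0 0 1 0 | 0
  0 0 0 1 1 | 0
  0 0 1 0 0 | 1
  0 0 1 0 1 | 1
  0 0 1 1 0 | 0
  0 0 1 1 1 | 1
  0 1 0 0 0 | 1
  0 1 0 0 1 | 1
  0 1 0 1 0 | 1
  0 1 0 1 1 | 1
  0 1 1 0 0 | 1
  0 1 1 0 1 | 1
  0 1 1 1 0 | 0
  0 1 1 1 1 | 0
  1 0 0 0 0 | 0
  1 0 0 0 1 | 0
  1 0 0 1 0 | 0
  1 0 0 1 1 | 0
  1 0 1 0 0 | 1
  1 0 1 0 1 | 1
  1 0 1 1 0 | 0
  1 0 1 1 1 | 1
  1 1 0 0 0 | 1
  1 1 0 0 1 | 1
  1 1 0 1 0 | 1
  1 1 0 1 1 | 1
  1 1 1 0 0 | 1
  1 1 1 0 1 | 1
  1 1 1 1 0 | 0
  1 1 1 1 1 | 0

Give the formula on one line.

  ~b = 11111111000000001111111100000000
  (~b & e) = 01010101000000000101010100000000
  ~c = 11110000111100001111000011110000
  ~d = 11001100110011001100110011001100
  (~c | ~d) = 11111100111111001111110011111100
  ((~b & e) | (~c | ~d)) = 11111101111111001111110111111100
  (c | b) = 00001111111111110000111111111111
  (((~b & e) | (~c | ~d)) & (c | b)) = 00001101111111000000110111111100

(((~b & e) | (~c | ~d)) & (c | b))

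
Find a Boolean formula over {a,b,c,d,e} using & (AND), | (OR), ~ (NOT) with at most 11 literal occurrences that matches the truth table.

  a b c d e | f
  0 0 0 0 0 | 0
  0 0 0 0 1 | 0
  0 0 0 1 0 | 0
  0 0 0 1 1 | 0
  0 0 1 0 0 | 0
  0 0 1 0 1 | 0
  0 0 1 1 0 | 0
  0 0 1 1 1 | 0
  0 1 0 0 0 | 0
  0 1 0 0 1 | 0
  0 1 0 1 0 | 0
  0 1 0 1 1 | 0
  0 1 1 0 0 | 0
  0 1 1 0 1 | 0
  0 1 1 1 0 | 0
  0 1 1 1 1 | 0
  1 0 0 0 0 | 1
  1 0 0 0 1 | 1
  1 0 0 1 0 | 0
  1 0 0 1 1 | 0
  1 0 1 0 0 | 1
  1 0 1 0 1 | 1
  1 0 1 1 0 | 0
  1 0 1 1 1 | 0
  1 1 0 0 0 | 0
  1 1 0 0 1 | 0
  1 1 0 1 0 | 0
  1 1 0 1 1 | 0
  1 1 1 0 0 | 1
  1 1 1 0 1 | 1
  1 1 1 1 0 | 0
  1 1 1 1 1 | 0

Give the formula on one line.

(((a & ~b) | (((~b | a) | (e & c)) & c)) & (a & ~d))

  ~b = 11111111000000001111111100000000
  (a & ~b) = 00000000000000001111111100000000
  (~b | a) = 11111111000000001111111111111111
  (e & c) = 00000101000001010000010100000101
  ((~b | a) | (e & c)) = 11111111000001011111111111111111
  (((~b | a) | (e & c)) & c) = 00001111000001010000111100001111
  ((a & ~b) | (((~b | a) | (e & c)) & c)) = 00001111000001011111111100001111
  ~d = 11001100110011001100110011001100
  (a & ~d) = 00000000000000001100110011001100
  (((a & ~b) | (((~b | a) | (e & c)) & c)) & (a & ~d)) = 00000000000000001100110000001100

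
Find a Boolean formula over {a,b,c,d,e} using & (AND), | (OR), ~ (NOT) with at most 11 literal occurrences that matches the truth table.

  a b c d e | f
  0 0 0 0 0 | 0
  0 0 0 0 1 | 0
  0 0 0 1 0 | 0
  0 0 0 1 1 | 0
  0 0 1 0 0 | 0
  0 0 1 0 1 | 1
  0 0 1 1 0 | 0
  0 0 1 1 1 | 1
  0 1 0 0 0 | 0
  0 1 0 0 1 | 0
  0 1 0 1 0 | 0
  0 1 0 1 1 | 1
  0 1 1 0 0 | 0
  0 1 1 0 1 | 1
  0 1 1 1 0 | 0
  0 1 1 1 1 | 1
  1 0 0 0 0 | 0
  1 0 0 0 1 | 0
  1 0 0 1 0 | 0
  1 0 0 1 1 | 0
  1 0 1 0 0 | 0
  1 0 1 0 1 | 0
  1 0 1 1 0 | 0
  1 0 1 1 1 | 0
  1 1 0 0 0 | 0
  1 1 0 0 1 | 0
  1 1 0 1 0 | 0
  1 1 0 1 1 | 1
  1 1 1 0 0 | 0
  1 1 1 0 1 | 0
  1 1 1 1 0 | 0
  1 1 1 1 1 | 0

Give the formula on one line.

((c | (b & d)) & (e & ((e & ~a) | (~e | ~c))))

  (b & d) = 00000000001100110000000000110011
  (c | (b & d)) = 00001111001111110000111100111111
  ~a = 11111111111111110000000000000000
  (e & ~a) = 01010101010101010000000000000000
  ~e = 10101010101010101010101010101010
  ~c = 11110000111100001111000011110000
  (~e | ~c) = 11111010111110101111101011111010
  ((e & ~a) | (~e | ~c)) = 11111111111111111111101011111010
  (e & ((e & ~a) | (~e | ~c))) = 01010101010101010101000001010000
  ((c | (b & d)) & (e & ((e & ~a) | (~e | ~c)))) = 00000101000101010000000000010000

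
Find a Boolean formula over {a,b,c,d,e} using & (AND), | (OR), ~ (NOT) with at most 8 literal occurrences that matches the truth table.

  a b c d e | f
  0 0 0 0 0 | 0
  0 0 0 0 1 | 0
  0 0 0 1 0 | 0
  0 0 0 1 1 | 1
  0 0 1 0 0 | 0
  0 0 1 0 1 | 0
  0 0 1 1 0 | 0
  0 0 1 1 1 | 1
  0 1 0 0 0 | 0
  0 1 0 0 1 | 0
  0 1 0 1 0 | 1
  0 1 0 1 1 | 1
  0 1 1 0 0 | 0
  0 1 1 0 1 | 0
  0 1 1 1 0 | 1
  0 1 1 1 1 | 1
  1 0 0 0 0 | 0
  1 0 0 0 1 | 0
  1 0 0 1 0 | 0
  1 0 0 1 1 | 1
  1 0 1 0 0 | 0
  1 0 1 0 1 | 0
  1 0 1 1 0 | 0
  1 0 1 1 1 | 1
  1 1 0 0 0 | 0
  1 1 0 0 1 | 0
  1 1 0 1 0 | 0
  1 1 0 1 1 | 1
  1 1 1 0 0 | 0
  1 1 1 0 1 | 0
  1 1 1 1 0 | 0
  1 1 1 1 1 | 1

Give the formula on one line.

  ~e = 10101010101010101010101010101010
  ~a = 11111111111111110000000000000000
  (~e & ~a) = 10101010101010100000000000000000
  ((~e & ~a) & d) = 00100010001000100000000000000000
  (((~e & ~a) & d) | e) = 01110111011101110101010101010101
  (b | e) = 01010101111111110101010111111111
  ((b | e) & d) = 00010001001100110001000100110011
  ((((~e & ~a) & d) | e) & ((b | e) & d)) = 00010001001100110001000100010001

((((~e & ~a) & d) | e) & ((b | e) & d))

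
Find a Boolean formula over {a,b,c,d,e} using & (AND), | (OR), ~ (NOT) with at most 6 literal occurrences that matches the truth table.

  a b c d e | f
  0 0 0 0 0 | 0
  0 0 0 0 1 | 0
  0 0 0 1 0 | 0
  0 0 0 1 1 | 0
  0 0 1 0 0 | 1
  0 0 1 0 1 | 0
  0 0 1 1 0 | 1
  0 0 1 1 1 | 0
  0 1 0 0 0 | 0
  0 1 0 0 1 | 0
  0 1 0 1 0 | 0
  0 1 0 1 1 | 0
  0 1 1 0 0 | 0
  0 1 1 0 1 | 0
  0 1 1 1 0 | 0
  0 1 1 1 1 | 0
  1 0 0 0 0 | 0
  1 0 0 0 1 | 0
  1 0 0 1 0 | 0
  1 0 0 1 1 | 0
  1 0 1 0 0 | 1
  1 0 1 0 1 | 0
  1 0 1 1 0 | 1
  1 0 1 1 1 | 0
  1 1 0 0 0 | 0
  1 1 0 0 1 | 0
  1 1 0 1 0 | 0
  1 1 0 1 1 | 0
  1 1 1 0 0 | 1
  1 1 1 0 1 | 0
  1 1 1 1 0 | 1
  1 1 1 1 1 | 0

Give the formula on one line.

((a | ~b) & (~e & c))

  ~b = 11111111000000001111111100000000
  (a | ~b) = 11111111000000001111111111111111
  ~e = 10101010101010101010101010101010
  (~e & c) = 00001010000010100000101000001010
  ((a | ~b) & (~e & c)) = 00001010000000000000101000001010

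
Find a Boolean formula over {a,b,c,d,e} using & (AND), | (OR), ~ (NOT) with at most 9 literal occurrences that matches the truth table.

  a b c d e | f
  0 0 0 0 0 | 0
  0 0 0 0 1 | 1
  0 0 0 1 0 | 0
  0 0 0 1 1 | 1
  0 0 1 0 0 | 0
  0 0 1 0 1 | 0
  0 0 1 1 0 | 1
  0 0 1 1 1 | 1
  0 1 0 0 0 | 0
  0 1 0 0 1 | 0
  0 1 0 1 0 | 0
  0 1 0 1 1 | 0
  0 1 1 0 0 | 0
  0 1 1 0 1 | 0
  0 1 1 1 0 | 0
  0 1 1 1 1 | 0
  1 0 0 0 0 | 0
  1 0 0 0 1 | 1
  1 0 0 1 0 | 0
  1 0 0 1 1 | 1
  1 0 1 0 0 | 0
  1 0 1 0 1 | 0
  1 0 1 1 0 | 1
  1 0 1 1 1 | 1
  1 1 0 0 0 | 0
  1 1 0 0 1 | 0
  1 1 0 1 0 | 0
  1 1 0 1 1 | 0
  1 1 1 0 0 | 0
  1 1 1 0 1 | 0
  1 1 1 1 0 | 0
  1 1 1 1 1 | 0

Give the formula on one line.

  ~c = 11110000111100001111000011110000
  (~c | d) = 11110011111100111111001111110011
  ((~c | d) & c) = 00000011000000110000001100000011
  (((~c | d) & c) | ~c) = 11110011111100111111001111110011
  ~b = 11111111000000001111111100000000
  ((((~c | d) & c) | ~c) & ~b) = 11110011000000001111001100000000
  ~d = 11001100110011001100110011001100
  (~b | ~d) = 11111111110011001111111111001100
  ((~b | ~d) & c) = 00001111000011000000111100001100
  (((~b | ~d) & c) | e) = 01011111010111010101111101011101
  (((((~c | d) & c) | ~c) & ~b) & (((~b | ~d) & c) | e)) = 01010011000000000101001100000000

(((((~c | d) & c) | ~c) & ~b) & (((~b | ~d) & c) | e))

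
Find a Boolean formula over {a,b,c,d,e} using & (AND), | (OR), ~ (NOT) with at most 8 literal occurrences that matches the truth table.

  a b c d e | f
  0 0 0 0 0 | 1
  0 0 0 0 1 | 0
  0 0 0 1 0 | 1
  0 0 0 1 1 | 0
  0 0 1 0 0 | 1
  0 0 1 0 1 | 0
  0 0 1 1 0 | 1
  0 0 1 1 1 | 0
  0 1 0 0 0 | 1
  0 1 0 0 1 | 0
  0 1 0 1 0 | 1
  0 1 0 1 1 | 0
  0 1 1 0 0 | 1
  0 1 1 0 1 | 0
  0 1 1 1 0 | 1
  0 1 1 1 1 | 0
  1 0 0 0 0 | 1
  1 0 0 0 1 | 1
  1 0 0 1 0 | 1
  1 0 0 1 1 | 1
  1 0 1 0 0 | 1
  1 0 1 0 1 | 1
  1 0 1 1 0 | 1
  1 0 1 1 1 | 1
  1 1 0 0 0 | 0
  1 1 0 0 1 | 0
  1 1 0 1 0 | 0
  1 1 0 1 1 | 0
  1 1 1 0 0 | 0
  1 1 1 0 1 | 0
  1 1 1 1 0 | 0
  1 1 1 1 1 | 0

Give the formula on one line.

((a | (~e & (~a | d))) & (~a | ~b))

  ~e = 10101010101010101010101010101010
  ~a = 11111111111111110000000000000000
  (~a | d) = 11111111111111110011001100110011
  (~e & (~a | d)) = 10101010101010100010001000100010
  (a | (~e & (~a | d))) = 10101010101010101111111111111111
  ~b = 11111111000000001111111100000000
  (~a | ~b) = 11111111111111111111111100000000
  ((a | (~e & (~a | d))) & (~a | ~b)) = 10101010101010101111111100000000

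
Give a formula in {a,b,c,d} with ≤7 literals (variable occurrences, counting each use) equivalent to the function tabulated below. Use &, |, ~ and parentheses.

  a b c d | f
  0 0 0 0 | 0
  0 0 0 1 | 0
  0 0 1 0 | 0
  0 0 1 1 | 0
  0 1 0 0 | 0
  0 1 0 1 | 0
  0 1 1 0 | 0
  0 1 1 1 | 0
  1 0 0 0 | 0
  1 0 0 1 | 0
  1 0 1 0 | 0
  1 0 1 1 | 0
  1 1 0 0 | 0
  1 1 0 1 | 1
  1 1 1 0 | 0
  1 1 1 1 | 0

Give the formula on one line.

(((~b | d) & b) & (a & ~c))

  ~b = 1111000011110000
  (~b | d) = 1111010111110101
  ((~b | d) & b) = 0000010100000101
  ~c = 1100110011001100
  (a & ~c) = 0000000011001100
  (((~b | d) & b) & (a & ~c)) = 0000000000000100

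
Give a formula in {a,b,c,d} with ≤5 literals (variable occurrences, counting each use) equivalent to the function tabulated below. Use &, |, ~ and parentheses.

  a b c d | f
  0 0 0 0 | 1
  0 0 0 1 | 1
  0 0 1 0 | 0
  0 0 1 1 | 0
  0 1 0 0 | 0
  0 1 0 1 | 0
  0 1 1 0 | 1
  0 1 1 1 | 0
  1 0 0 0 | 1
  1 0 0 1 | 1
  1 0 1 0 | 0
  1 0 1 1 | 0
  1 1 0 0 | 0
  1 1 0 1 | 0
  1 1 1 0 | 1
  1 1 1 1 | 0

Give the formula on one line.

  ~b = 1111000011110000
  (~b | c) = 1111001111110011
  ~d = 1010101010101010
  (~d & b) = 0000101000001010
  ~c = 1100110011001100
  ((~d & b) | ~c) = 1100111011001110
  ((~b | c) & ((~d & b) | ~c)) = 1100001011000010

((~b | c) & ((~d & b) | ~c))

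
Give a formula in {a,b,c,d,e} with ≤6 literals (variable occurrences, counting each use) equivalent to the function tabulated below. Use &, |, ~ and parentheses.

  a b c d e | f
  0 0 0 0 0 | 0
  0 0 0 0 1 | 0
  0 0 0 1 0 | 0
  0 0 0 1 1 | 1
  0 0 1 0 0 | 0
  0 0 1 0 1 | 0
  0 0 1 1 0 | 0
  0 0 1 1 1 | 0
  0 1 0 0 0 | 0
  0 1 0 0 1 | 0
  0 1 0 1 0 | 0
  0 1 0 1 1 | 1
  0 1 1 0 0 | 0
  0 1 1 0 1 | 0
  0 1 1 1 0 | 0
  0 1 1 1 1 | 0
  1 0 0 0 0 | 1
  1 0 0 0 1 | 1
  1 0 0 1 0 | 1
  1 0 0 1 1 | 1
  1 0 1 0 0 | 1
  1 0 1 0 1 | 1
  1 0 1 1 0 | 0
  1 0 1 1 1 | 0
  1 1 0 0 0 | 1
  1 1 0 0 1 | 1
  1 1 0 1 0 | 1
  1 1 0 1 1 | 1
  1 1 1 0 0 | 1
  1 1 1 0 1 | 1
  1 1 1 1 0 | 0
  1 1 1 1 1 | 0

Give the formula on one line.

  (e & d) = 00010001000100010001000100010001
  ((e & d) | a) = 00010001000100011111111111111111
  ~d = 11001100110011001100110011001100
  ~c = 11110000111100001111000011110000
  (~d | ~c) = 11111100111111001111110011111100
  (((e & d) | a) & (~d | ~c)) = 00010000000100001111110011111100

(((e & d) | a) & (~d | ~c))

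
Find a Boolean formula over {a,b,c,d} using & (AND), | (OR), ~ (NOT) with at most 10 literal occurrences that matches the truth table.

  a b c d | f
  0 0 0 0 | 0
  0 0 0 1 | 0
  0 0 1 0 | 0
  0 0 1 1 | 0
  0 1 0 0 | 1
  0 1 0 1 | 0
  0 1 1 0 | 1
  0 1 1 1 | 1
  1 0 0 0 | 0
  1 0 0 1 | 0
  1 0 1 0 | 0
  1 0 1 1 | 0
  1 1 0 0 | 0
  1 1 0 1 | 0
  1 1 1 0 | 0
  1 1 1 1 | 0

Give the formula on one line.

((~a & (~d | c)) & (b & ((~a & c) | ~d)))

  ~a = 1111111100000000
  ~d = 1010101010101010
  (~d | c) = 1011101110111011
  (~a & (~d | c)) = 1011101100000000
  (~a & c) = 0011001100000000
  ((~a & c) | ~d) = 1011101110101010
  (b & ((~a & c) | ~d)) = 0000101100001010
  ((~a & (~d | c)) & (b & ((~a & c) | ~d))) = 0000101100000000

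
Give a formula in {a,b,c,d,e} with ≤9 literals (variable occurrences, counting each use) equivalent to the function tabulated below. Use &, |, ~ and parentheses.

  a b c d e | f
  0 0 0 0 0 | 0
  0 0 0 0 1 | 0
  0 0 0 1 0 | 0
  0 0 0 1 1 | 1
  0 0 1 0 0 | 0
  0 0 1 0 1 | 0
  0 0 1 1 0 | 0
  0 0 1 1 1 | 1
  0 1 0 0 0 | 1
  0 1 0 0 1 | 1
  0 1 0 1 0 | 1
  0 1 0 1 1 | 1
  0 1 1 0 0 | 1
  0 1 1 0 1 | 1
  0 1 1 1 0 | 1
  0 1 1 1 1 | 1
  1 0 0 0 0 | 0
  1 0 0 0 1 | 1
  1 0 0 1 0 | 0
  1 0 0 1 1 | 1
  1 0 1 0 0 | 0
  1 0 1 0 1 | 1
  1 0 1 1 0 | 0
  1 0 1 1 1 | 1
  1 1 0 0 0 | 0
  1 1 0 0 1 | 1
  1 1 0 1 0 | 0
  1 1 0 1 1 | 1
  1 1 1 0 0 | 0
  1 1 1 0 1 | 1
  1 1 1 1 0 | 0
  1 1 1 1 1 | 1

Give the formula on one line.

  ~a = 11111111111111110000000000000000
  (b & ~a) = 00000000111111110000000000000000
  (e & a) = 00000000000000000101010101010101
  ((b & ~a) | (e & a)) = 00000000111111110101010101010101
  (d & e) = 00010001000100010001000100010001
  (((b & ~a) | (e & a)) | (d & e)) = 00010001111111110101010101010101

(((b & ~a) | (e & a)) | (d & e))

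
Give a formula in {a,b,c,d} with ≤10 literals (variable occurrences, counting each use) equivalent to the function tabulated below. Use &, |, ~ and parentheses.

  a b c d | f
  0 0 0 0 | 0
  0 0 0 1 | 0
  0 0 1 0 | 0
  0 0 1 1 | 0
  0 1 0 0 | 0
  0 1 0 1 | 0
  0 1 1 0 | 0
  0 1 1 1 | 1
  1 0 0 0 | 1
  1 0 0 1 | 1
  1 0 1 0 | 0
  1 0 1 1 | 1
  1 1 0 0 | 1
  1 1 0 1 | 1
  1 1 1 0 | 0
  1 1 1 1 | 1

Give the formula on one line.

(((d | (~c & a)) & (c | a)) & ((~b & a) | b))

  ~c = 1100110011001100
  (~c & a) = 0000000011001100
  (d | (~c & a)) = 0101010111011101
  (c | a) = 0011001111111111
  ((d | (~c & a)) & (c | a)) = 0001000111011101
  ~b = 1111000011110000
  (~b & a) = 0000000011110000
  ((~b & a) | b) = 0000111111111111
  (((d | (~c & a)) & (c | a)) & ((~b & a) | b)) = 0000000111011101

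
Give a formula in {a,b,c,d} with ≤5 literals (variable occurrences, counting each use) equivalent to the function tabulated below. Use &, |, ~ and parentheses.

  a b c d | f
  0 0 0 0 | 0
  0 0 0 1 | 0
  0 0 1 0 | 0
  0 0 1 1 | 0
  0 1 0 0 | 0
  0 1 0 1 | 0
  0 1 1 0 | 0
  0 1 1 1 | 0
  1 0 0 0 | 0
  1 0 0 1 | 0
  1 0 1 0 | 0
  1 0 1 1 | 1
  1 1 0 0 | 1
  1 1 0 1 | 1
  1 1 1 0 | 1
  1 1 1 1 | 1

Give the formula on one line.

  (c & d) = 0001000100010001
  ((c & d) | b) = 0001111100011111
  (((c & d) | b) & a) = 0000000000011111

(((c & d) | b) & a)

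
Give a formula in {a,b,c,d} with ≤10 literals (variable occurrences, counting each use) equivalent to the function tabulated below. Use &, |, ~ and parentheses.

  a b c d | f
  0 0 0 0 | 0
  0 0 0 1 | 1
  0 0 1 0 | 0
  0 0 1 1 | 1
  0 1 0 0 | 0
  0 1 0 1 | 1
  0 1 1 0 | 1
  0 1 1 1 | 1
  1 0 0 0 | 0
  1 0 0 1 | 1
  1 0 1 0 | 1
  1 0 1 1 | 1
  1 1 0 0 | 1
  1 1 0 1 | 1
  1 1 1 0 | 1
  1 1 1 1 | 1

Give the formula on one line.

  (a & c) = 0000000000110011
  (b & a) = 0000000000001111
  ((b & a) | d) = 0101010101011111
  (c & b) = 0000001100000011
  (((b & a) | d) | (c & b)) = 0101011101011111
  ((a & c) | (((b & a) | d) | (c & b))) = 0101011101111111

((a & c) | (((b & a) | d) | (c & b)))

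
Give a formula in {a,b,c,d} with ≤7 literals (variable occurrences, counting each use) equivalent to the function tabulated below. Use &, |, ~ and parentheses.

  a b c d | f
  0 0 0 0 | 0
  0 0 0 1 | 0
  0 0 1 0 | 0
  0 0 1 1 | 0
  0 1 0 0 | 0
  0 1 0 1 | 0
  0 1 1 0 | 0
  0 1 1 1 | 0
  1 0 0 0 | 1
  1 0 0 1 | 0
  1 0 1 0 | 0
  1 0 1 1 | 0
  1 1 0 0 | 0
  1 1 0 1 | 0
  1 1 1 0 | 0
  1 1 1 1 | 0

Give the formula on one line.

(((~d & ~b) & a) & ((d | ~a) | ~c))

  ~d = 1010101010101010
  ~b = 1111000011110000
  (~d & ~b) = 1010000010100000
  ((~d & ~b) & a) = 0000000010100000
  ~a = 1111111100000000
  (d | ~a) = 1111111101010101
  ~c = 1100110011001100
  ((d | ~a) | ~c) = 1111111111011101
  (((~d & ~b) & a) & ((d | ~a) | ~c)) = 0000000010000000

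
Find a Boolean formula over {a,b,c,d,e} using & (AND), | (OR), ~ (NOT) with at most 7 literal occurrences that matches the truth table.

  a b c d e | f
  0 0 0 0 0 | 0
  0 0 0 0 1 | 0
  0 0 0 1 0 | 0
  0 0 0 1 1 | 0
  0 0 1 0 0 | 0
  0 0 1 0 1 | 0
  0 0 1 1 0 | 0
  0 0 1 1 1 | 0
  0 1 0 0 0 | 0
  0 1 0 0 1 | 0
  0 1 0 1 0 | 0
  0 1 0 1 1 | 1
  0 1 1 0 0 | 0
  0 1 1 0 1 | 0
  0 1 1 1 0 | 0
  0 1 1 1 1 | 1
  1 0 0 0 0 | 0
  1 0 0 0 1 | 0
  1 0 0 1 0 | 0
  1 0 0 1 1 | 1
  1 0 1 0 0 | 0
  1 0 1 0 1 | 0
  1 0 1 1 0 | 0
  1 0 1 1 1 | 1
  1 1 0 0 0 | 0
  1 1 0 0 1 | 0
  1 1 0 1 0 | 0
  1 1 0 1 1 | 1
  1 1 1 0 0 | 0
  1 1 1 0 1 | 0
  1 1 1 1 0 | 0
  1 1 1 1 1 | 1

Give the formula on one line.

(((a | b) & d) & e)

  (a | b) = 00000000111111111111111111111111
  ((a | b) & d) = 00000000001100110011001100110011
  (((a | b) & d) & e) = 00000000000100010001000100010001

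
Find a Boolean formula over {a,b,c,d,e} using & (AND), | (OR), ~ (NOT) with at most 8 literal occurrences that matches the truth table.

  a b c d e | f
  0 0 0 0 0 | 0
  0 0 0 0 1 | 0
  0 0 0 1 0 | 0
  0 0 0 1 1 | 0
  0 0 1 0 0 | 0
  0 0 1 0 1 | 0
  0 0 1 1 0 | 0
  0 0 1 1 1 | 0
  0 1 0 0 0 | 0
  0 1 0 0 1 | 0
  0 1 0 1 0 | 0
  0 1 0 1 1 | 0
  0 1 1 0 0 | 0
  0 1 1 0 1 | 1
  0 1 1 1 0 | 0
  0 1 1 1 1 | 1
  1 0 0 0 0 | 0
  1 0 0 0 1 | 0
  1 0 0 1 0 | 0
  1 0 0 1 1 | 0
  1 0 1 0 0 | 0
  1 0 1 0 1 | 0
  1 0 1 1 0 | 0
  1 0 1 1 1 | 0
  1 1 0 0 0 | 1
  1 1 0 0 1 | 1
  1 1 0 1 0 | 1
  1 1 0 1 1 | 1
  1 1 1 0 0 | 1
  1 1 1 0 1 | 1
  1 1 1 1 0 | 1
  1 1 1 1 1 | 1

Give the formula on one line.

  ~b = 11111111000000001111111100000000
  (~b | c) = 11111111000011111111111100001111
  ((~b | c) & e) = 01010101000001010101010100000101
  (((~b | c) & e) | a) = 01010101000001011111111111111111
  (b & (((~b | c) & e) | a)) = 00000000000001010000000011111111

(b & (((~b | c) & e) | a))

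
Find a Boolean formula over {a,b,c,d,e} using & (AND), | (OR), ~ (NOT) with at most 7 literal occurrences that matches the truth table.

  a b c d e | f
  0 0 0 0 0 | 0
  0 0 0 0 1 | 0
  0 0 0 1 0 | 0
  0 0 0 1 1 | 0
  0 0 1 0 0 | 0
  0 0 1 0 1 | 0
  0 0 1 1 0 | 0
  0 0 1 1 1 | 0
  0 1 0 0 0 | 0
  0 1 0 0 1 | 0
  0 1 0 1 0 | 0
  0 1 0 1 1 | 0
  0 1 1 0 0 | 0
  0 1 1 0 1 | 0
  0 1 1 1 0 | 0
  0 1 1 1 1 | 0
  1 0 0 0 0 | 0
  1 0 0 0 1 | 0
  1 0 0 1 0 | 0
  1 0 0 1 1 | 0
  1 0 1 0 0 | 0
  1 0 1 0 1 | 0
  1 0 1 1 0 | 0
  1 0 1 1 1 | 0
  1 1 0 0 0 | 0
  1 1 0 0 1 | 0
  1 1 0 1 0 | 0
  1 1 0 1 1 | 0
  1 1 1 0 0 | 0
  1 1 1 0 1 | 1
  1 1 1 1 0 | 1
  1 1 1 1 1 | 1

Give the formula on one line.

(((e | d) & c) & (b & (~b | (c & a))))

  (e | d) = 01110111011101110111011101110111
  ((e | d) & c) = 00000111000001110000011100000111
  ~b = 11111111000000001111111100000000
  (c & a) = 00000000000000000000111100001111
  (~b | (c & a)) = 11111111000000001111111100001111
  (b & (~b | (c & a))) = 00000000000000000000000000001111
  (((e | d) & c) & (b & (~b | (c & a)))) = 00000000000000000000000000000111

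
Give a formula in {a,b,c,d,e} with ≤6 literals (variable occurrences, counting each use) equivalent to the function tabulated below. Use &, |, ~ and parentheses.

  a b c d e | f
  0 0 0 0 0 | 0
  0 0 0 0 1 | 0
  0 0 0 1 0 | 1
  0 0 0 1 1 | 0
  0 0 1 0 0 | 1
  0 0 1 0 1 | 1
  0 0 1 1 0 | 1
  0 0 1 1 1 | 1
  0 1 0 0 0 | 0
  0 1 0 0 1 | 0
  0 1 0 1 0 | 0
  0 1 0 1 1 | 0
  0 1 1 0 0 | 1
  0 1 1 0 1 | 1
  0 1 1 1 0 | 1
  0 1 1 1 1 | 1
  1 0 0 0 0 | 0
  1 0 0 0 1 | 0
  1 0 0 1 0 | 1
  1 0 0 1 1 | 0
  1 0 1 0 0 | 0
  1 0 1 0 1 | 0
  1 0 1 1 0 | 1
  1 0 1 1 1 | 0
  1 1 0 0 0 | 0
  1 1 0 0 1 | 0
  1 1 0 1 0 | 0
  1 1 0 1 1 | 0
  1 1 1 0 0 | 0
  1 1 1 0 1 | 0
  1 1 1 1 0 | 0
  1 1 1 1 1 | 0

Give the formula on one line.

((~a & c) | ((d & ~b) & ~e))

  ~a = 11111111111111110000000000000000
  (~a & c) = 00001111000011110000000000000000
  ~b = 11111111000000001111111100000000
  (d & ~b) = 00110011000000000011001100000000
  ~e = 10101010101010101010101010101010
  ((d & ~b) & ~e) = 00100010000000000010001000000000
  ((~a & c) | ((d & ~b) & ~e)) = 00101111000011110010001000000000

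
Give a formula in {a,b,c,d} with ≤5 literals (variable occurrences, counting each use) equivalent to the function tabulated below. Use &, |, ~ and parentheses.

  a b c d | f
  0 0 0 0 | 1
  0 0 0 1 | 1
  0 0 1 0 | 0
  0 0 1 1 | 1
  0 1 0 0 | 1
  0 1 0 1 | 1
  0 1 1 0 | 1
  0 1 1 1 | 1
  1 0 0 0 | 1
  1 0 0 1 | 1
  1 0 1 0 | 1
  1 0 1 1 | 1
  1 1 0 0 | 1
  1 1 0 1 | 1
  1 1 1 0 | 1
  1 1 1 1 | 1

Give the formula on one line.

(((d & ~b) | a) | (b | ~c))

  ~b = 1111000011110000
  (d & ~b) = 0101000001010000
  ((d & ~b) | a) = 0101000011111111
  ~c = 1100110011001100
  (b | ~c) = 1100111111001111
  (((d & ~b) | a) | (b | ~c)) = 1101111111111111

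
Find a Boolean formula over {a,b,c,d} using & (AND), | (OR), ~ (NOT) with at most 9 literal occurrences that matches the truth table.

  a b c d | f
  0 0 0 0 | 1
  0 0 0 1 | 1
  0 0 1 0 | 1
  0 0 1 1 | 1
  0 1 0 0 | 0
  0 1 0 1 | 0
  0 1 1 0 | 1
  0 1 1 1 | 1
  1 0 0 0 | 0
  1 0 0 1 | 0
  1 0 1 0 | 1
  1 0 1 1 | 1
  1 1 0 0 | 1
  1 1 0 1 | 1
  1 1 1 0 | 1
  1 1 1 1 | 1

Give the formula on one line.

((((~a | b) & a) | c) | (((~c & ~a) | c) & ~b))

  ~a = 1111111100000000
  (~a | b) = 1111111100001111
  ((~a | b) & a) = 0000000000001111
  (((~a | b) & a) | c) = 0011001100111111
  ~c = 1100110011001100
  (~c & ~a) = 1100110000000000
  ((~c & ~a) | c) = 1111111100110011
  ~b = 1111000011110000
  (((~c & ~a) | c) & ~b) = 1111000000110000
  ((((~a | b) & a) | c) | (((~c & ~a) | c) & ~b)) = 1111001100111111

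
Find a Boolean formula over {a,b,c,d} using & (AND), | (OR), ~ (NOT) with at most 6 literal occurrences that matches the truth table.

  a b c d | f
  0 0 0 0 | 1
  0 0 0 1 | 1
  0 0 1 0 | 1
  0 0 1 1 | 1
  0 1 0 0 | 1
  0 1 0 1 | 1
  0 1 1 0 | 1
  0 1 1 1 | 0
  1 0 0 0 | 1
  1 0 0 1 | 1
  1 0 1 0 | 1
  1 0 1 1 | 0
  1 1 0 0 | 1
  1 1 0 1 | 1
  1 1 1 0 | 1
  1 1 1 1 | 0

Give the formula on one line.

  ~a = 1111111100000000
  ~b = 1111000011110000
  (~a & ~b) = 1111000000000000
  ~d = 1010101010101010
  ~c = 1100110011001100
  (~c & d) = 0100010001000100
  (~d | (~c & d)) = 1110111011101110
  ((~a & ~b) | (~d | (~c & d))) = 1111111011101110

((~a & ~b) | (~d | (~c & d)))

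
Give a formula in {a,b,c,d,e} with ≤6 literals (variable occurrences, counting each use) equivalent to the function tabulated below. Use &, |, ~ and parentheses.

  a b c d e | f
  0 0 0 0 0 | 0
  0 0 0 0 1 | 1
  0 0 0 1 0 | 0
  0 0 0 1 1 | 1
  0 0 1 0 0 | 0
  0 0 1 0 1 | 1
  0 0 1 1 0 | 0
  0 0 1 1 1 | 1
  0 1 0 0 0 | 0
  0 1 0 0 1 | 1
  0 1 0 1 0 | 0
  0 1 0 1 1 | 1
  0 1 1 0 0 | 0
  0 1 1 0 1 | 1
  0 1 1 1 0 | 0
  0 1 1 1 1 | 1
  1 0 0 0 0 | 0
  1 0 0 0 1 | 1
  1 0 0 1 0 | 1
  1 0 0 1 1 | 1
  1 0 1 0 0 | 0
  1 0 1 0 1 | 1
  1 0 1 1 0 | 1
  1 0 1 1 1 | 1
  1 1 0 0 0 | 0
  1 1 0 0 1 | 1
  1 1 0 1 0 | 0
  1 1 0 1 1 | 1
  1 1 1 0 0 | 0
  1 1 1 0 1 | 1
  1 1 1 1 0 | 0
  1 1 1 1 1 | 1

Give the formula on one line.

  ~b = 11111111000000001111111100000000
  (a & ~b) = 00000000000000001111111100000000
  (d & (a & ~b)) = 00000000000000000011001100000000
  ((d & (a & ~b)) | e) = 01010101010101010111011101010101

((d & (a & ~b)) | e)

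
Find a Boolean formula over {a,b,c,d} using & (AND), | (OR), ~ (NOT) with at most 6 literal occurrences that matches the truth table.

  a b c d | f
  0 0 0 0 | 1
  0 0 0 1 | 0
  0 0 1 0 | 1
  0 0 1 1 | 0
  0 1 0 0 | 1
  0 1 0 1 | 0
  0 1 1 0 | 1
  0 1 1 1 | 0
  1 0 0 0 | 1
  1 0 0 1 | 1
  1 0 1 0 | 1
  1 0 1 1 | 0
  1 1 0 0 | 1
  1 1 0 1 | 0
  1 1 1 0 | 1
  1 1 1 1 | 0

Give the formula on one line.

((a & (~c & ~b)) | ~d)

  ~c = 1100110011001100
  ~b = 1111000011110000
  (~c & ~b) = 1100000011000000
  (a & (~c & ~b)) = 0000000011000000
  ~d = 1010101010101010
  ((a & (~c & ~b)) | ~d) = 1010101011101010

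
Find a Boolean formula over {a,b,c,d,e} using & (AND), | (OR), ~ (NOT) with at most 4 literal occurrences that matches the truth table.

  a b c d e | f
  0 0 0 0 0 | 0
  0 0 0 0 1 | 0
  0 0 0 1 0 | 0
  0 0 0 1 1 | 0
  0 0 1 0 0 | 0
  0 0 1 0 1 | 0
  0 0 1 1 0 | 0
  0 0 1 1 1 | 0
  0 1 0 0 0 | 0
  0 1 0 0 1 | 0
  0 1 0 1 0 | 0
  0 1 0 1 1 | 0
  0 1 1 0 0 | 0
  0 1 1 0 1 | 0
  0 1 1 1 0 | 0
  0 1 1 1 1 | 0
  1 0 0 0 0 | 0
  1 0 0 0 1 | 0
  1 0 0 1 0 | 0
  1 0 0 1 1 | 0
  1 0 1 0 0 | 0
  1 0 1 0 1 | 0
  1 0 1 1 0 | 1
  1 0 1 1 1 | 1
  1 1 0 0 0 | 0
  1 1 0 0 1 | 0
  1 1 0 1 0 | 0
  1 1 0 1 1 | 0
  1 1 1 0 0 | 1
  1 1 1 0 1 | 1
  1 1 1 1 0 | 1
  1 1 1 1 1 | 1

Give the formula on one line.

  (a & c) = 00000000000000000000111100001111
  (b | d) = 00110011111111110011001111111111
  ((a & c) & (b | d)) = 00000000000000000000001100001111

((a & c) & (b | d))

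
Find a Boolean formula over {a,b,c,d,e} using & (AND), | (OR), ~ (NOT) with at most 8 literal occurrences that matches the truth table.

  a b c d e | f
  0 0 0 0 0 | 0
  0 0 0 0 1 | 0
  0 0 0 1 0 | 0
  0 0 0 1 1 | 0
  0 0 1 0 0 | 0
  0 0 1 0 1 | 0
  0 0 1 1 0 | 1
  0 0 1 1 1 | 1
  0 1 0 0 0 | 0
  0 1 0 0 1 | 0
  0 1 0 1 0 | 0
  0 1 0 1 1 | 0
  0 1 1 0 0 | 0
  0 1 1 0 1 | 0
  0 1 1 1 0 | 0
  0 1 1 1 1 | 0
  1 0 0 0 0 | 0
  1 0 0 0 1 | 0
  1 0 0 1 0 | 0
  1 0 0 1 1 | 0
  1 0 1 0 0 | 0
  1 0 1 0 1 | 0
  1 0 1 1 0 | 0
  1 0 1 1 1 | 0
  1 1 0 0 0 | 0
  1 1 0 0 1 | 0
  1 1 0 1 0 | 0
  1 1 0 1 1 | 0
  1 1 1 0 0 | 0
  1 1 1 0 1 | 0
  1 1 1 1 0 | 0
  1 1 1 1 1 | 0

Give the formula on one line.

  ~b = 11111111000000001111111100000000
  (d & ~b) = 00110011000000000011001100000000
  ~d = 11001100110011001100110011001100
  (a & ~d) = 00000000000000001100110011001100
  ~a = 11111111111111110000000000000000
  (c & ~a) = 00001111000011110000000000000000
  ((a & ~d) | (c & ~a)) = 00001111000011111100110011001100
  (((a & ~d) | (c & ~a)) & ~b) = 00001111000000001100110000000000
  ((d & ~b) & (((a & ~d) | (c & ~a)) & ~b)) = 00000011000000000000000000000000

((d & ~b) & (((a & ~d) | (c & ~a)) & ~b))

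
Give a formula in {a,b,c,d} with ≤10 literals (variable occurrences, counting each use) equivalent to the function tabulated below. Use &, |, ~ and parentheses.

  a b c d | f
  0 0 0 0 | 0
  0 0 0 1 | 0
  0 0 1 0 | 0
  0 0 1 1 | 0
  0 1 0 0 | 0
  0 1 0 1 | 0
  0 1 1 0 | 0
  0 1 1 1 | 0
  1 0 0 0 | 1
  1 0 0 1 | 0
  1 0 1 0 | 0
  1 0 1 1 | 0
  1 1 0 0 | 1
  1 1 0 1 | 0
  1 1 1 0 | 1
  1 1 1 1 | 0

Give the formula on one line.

((((~d | c) | a) & ((b | ~c) & (~d | ~a))) & a)

  ~d = 1010101010101010
  (~d | c) = 1011101110111011
  ((~d | c) | a) = 1011101111111111
  ~c = 1100110011001100
  (b | ~c) = 1100111111001111
  ~a = 1111111100000000
  (~d | ~a) = 1111111110101010
  ((b | ~c) & (~d | ~a)) = 1100111110001010
  (((~d | c) | a) & ((b | ~c) & (~d | ~a))) = 1000101110001010
  ((((~d | c) | a) & ((b | ~c) & (~d | ~a))) & a) = 0000000010001010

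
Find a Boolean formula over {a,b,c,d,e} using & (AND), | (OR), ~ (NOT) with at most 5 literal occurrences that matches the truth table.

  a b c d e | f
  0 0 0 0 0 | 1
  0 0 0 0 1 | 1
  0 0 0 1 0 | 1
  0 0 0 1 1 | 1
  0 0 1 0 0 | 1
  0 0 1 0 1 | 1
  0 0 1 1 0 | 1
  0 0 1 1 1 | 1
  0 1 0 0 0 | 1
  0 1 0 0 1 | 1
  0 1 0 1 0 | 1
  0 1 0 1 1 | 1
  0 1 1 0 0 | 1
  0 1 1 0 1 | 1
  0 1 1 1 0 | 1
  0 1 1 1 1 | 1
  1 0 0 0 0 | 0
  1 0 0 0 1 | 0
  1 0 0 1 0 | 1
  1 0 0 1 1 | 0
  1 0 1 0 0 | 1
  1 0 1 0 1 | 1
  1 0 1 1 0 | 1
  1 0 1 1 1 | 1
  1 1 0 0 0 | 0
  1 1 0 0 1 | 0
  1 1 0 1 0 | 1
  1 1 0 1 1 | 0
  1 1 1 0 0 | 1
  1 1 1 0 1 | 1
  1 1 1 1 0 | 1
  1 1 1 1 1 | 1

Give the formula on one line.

(((d & ~e) | ~a) | c)

  ~e = 10101010101010101010101010101010
  (d & ~e) = 00100010001000100010001000100010
  ~a = 11111111111111110000000000000000
  ((d & ~e) | ~a) = 11111111111111110010001000100010
  (((d & ~e) | ~a) | c) = 11111111111111110010111100101111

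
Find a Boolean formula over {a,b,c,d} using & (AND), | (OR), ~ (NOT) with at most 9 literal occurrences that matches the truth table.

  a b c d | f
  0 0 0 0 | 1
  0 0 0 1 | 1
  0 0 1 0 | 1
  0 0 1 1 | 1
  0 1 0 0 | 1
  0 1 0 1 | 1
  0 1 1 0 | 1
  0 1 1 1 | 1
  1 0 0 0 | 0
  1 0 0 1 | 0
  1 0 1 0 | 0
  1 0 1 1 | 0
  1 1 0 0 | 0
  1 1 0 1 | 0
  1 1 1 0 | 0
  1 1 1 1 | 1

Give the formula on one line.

(((~a & c) | ((b & d) & (b & c))) | ~a)

  ~a = 1111111100000000
  (~a & c) = 0011001100000000
  (b & d) = 0000010100000101
  (b & c) = 0000001100000011
  ((b & d) & (b & c)) = 0000000100000001
  ((~a & c) | ((b & d) & (b & c))) = 0011001100000001
  (((~a & c) | ((b & d) & (b & c))) | ~a) = 1111111100000001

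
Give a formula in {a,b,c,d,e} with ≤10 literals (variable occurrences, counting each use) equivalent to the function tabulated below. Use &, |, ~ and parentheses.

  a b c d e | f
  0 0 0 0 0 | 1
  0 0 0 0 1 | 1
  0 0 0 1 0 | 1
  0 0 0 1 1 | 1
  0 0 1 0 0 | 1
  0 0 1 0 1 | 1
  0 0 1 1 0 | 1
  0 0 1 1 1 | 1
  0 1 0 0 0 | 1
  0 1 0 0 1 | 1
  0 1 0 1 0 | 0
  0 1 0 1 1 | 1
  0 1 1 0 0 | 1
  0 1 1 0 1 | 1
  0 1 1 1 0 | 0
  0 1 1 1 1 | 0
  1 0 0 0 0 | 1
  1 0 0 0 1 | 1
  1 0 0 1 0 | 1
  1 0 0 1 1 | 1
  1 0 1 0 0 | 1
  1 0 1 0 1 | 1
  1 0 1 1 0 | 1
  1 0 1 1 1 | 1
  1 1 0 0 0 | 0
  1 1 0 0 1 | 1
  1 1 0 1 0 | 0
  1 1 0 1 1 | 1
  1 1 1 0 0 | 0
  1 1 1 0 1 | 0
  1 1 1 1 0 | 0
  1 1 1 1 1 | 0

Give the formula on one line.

  ~b = 11111111000000001111111100000000
  (c | e) = 01011111010111110101111101011111
  ~c = 11110000111100001111000011110000
  ((c | e) & ~c) = 01010000010100000101000001010000
  (~b | ((c | e) & ~c)) = 11111111010100001111111101010000
  ~a = 11111111111111110000000000000000
  (b & ~a) = 00000000111111110000000000000000
  ~d = 11001100110011001100110011001100
  ((b & ~a) & ~d) = 00000000110011000000000000000000
  ((~b | ((c | e) & ~c)) | ((b & ~a) & ~d)) = 11111111110111001111111101010000

((~b | ((c | e) & ~c)) | ((b & ~a) & ~d))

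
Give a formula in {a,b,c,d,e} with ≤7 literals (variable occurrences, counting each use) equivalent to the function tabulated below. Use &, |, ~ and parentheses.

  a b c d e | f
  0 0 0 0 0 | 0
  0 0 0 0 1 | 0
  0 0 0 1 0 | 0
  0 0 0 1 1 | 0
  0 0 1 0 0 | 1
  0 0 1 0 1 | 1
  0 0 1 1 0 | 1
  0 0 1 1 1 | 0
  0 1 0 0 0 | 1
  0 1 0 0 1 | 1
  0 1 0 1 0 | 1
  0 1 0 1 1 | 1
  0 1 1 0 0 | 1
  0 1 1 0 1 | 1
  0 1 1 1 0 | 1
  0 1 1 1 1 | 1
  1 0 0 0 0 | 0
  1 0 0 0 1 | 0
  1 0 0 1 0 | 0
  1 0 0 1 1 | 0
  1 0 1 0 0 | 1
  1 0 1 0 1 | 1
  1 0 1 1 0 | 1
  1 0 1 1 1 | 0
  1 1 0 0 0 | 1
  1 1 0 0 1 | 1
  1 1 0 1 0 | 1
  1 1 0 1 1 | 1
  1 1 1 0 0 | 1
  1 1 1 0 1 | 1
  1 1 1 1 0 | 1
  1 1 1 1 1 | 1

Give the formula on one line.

  (d & c) = 00000011000000110000001100000011
  (b | (d & c)) = 00000011111111110000001111111111
  ~e = 10101010101010101010101010101010
  ((b | (d & c)) & ~e) = 00000010101010100000001010101010
  ~d = 11001100110011001100110011001100
  (~d & c) = 00001100000011000000110000001100
  (((b | (d & c)) & ~e) | (~d & c)) = 00001110101011100000111010101110
  ((((b | (d & c)) & ~e) | (~d & c)) | b) = 00001110111111110000111011111111

((((b | (d & c)) & ~e) | (~d & c)) | b)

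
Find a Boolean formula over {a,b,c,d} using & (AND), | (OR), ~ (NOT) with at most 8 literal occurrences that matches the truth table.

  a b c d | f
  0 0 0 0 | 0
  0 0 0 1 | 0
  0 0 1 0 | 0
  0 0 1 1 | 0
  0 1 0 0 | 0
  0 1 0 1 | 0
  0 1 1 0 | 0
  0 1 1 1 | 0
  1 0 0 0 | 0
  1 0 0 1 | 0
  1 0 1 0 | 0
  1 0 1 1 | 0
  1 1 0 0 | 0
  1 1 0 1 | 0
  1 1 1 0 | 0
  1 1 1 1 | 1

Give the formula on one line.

  (c & b) = 0000001100000011
  ((c & b) & d) = 0000000100000001
  ~c = 1100110011001100
  ~b = 1111000011110000
  ~a = 1111111100000000
  (~b & ~a) = 1111000000000000
  (~c & (~b & ~a)) = 1100000000000000
  (((c & b) & d) | (~c & (~b & ~a))) = 1100000100000001
  ((((c & b) & d) | (~c & (~b & ~a))) & a) = 0000000000000001

((((c & b) & d) | (~c & (~b & ~a))) & a)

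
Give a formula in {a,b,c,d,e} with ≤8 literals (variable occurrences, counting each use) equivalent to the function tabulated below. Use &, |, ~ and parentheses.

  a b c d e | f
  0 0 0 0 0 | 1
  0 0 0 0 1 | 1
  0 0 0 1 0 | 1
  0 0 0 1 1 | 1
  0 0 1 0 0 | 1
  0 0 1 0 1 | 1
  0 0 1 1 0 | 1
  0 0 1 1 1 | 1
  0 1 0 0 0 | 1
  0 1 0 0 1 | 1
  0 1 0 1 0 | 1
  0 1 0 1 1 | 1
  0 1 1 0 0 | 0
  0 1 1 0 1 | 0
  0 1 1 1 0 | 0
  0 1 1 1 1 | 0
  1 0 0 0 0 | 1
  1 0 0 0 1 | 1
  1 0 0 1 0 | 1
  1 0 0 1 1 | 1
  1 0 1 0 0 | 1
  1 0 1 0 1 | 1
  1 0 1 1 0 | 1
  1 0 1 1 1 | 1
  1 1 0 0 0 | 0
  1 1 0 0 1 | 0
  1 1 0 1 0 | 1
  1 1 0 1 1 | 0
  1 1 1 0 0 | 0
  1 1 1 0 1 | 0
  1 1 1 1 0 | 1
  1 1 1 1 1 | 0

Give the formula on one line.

  (a & d) = 00000000000000000011001100110011
  ~e = 10101010101010101010101010101010
  ((a & d) & ~e) = 00000000000000000010001000100010
  ~c = 11110000111100001111000011110000
  ~b = 11111111000000001111111100000000
  (~c | ~b) = 11111111111100001111111111110000
  ~a = 11111111111111110000000000000000
  (~b | ~a) = 11111111111111111111111100000000
  ((~c | ~b) & (~b | ~a)) = 11111111111100001111111100000000
  (((a & d) & ~e) | ((~c | ~b) & (~b | ~a))) = 11111111111100001111111100100010

(((a & d) & ~e) | ((~c | ~b) & (~b | ~a)))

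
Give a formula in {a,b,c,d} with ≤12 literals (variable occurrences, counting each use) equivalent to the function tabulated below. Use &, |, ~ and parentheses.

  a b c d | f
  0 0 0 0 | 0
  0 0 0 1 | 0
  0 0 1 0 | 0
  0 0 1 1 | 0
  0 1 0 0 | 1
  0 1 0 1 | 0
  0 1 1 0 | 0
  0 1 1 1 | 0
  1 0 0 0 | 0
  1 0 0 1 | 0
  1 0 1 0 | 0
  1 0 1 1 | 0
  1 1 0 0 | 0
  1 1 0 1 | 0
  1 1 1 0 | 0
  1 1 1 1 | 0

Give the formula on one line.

(((~a | (d & ~b)) & ((d | (c | b)) & (a | ~c))) & ~d)

  ~a = 1111111100000000
  ~b = 1111000011110000
  (d & ~b) = 0101000001010000
  (~a | (d & ~b)) = 1111111101010000
  (c | b) = 0011111100111111
  (d | (c | b)) = 0111111101111111
  ~c = 1100110011001100
  (a | ~c) = 1100110011111111
  ((d | (c | b)) & (a | ~c)) = 0100110001111111
  ((~a | (d & ~b)) & ((d | (c | b)) & (a | ~c))) = 0100110001010000
  ~d = 1010101010101010
  (((~a | (d & ~b)) & ((d | (c | b)) & (a | ~c))) & ~d) = 0000100000000000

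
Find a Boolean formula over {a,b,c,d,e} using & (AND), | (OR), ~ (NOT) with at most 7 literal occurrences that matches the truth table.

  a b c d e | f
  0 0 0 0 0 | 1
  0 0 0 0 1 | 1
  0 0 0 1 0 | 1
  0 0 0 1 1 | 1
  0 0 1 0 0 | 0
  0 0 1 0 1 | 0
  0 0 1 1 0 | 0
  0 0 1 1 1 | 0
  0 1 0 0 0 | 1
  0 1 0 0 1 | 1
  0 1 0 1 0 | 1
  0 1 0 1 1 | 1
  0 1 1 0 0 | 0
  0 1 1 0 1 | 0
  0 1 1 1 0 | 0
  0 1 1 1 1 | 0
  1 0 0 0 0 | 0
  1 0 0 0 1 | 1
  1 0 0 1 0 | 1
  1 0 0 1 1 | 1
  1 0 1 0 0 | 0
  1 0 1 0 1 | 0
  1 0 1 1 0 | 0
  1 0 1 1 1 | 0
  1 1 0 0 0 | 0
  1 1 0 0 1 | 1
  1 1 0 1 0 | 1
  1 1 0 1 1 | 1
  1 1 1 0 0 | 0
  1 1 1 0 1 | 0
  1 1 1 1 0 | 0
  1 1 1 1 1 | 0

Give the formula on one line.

  ~a = 11111111111111110000000000000000
  ~c = 11110000111100001111000011110000
  (~a & ~c) = 11110000111100000000000000000000
  (e | (~a & ~c)) = 11110101111101010101010101010101
  (d | (e | (~a & ~c))) = 11110111111101110111011101110111
  ((d | (e | (~a & ~c))) & ~c) = 11110000111100000111000001110000

((d | (e | (~a & ~c))) & ~c)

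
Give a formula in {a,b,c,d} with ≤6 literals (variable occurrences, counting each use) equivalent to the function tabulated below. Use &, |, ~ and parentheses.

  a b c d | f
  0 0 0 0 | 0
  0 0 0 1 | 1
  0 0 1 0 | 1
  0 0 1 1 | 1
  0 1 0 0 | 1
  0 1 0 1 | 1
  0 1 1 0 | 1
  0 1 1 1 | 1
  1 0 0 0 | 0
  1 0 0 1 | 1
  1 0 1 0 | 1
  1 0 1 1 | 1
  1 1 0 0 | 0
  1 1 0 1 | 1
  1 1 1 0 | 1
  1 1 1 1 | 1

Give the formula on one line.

(c | (d | (b & ~a)))

  ~a = 1111111100000000
  (b & ~a) = 0000111100000000
  (d | (b & ~a)) = 0101111101010101
  (c | (d | (b & ~a))) = 0111111101110111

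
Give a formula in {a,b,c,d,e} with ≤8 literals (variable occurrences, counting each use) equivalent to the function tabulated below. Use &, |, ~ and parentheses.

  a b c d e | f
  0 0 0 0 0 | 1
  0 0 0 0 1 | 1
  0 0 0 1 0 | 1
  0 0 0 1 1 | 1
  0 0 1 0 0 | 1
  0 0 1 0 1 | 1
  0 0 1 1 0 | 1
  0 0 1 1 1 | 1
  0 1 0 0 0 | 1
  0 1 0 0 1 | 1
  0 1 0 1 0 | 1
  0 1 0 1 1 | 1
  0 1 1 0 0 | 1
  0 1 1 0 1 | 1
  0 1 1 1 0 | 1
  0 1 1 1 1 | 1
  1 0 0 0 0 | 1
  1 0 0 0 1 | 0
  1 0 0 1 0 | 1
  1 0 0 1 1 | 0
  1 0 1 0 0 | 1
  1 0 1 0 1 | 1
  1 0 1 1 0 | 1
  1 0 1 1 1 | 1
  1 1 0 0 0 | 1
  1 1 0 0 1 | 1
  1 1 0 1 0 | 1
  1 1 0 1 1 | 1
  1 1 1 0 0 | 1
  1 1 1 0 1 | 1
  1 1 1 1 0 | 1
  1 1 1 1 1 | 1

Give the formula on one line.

  ~a = 11111111111111110000000000000000
  ~c = 11110000111100001111000011110000
  (~a & ~c) = 11110000111100000000000000000000
  ~e = 10101010101010101010101010101010
  (~e | c) = 10101111101011111010111110101111
  ~b = 11111111000000001111111100000000
  ((~e | c) & ~b) = 10101111000000001010111100000000
  (b | ((~e | c) & ~b)) = 10101111111111111010111111111111
  ((~a & ~c) | (b | ((~e | c) & ~b))) = 11111111111111111010111111111111

((~a & ~c) | (b | ((~e | c) & ~b)))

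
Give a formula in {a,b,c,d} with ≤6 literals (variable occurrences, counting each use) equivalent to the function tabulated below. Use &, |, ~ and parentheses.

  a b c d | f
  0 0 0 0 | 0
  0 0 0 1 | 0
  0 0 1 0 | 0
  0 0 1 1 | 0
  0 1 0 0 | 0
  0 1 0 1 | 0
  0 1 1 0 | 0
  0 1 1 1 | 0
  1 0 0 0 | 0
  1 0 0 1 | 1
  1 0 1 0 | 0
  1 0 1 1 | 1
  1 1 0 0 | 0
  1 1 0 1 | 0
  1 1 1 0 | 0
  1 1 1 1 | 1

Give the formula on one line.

((c | (~b | ~a)) & (a & d))

  ~b = 1111000011110000
  ~a = 1111111100000000
  (~b | ~a) = 1111111111110000
  (c | (~b | ~a)) = 1111111111110011
  (a & d) = 0000000001010101
  ((c | (~b | ~a)) & (a & d)) = 0000000001010001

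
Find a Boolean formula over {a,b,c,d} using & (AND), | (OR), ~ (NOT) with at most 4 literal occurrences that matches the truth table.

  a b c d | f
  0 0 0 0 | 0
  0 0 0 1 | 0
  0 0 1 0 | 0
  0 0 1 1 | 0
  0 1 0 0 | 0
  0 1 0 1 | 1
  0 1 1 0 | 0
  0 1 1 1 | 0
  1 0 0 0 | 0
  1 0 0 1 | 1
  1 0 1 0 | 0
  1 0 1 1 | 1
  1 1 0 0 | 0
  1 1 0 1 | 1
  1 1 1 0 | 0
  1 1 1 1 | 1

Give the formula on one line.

((a | (~c & b)) & d)

  ~c = 1100110011001100
  (~c & b) = 0000110000001100
  (a | (~c & b)) = 0000110011111111
  ((a | (~c & b)) & d) = 0000010001010101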